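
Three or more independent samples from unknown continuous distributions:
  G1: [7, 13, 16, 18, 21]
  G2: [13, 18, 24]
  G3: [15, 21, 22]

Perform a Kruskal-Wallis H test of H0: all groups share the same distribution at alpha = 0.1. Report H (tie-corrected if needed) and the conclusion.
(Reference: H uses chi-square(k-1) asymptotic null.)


Step 1: Combine all N = 11 observations and assign midranks.
sorted (value, group, rank): (7,G1,1), (13,G1,2.5), (13,G2,2.5), (15,G3,4), (16,G1,5), (18,G1,6.5), (18,G2,6.5), (21,G1,8.5), (21,G3,8.5), (22,G3,10), (24,G2,11)
Step 2: Sum ranks within each group.
R_1 = 23.5 (n_1 = 5)
R_2 = 20 (n_2 = 3)
R_3 = 22.5 (n_3 = 3)
Step 3: H = 12/(N(N+1)) * sum(R_i^2/n_i) - 3(N+1)
     = 12/(11*12) * (23.5^2/5 + 20^2/3 + 22.5^2/3) - 3*12
     = 0.090909 * 412.533 - 36
     = 1.503030.
Step 4: Ties present; correction factor C = 1 - 18/(11^3 - 11) = 0.986364. Corrected H = 1.503030 / 0.986364 = 1.523810.
Step 5: Under H0, H ~ chi^2(2); p-value = 0.466776.
Step 6: alpha = 0.1. fail to reject H0.

H = 1.5238, df = 2, p = 0.466776, fail to reject H0.


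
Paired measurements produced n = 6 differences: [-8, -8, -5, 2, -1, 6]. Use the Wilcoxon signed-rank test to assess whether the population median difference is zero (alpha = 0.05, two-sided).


Step 1: Drop any zero differences (none here) and take |d_i|.
|d| = [8, 8, 5, 2, 1, 6]
Step 2: Midrank |d_i| (ties get averaged ranks).
ranks: |8|->5.5, |8|->5.5, |5|->3, |2|->2, |1|->1, |6|->4
Step 3: Attach original signs; sum ranks with positive sign and with negative sign.
W+ = 2 + 4 = 6
W- = 5.5 + 5.5 + 3 + 1 = 15
(Check: W+ + W- = 21 should equal n(n+1)/2 = 21.)
Step 4: Test statistic W = min(W+, W-) = 6.
Step 5: Ties in |d|, so use the tie-corrected normal approximation.
        E[W] = n(n+1)/4 = 6*7/4 = 10.5.
        Tie groups: |d|=8 (t=2); sum(t^3 - t) = 6.
        Var[W] = n(n+1)(2n+1)/24 - sum(t^3-t)/48 = 546/24 - 6/48 = 22.625.
        z = (W - E[W]) / sqrt(Var[W]) = (6 - 10.5) / 4.7566 = -0.9461.
        Two-sided p = 2*Phi(z) = 0.344118.
Step 6: alpha = 0.05. fail to reject H0.

W+ = 6, W- = 15, W = min = 6, p = 0.344118, fail to reject H0.


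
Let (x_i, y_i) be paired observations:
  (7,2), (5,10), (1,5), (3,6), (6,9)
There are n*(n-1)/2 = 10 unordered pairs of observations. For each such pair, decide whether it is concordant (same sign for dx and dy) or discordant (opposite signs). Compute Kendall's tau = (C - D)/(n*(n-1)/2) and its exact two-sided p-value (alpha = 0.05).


Step 1: Enumerate the 10 unordered pairs (i,j) with i<j and classify each by sign(x_j-x_i) * sign(y_j-y_i).
  (1,2):dx=-2,dy=+8->D; (1,3):dx=-6,dy=+3->D; (1,4):dx=-4,dy=+4->D; (1,5):dx=-1,dy=+7->D
  (2,3):dx=-4,dy=-5->C; (2,4):dx=-2,dy=-4->C; (2,5):dx=+1,dy=-1->D; (3,4):dx=+2,dy=+1->C
  (3,5):dx=+5,dy=+4->C; (4,5):dx=+3,dy=+3->C
Step 2: C = 5, D = 5, total pairs = 10.
Step 3: tau = (C - D)/(n(n-1)/2) = (5 - 5)/10 = 0.000000.
Step 4: Exact two-sided p-value (enumerate n! = 120 permutations of y under H0): p = 1.000000.
Step 5: alpha = 0.05. fail to reject H0.

tau_b = 0.0000 (C=5, D=5), p = 1.000000, fail to reject H0.


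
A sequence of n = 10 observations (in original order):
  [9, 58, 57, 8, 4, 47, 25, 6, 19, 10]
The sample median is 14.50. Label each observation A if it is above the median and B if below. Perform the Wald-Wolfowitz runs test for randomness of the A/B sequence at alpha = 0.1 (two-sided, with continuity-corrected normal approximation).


Step 1: Compute median = 14.50; label A = above, B = below.
Labels in order: BAABBAABAB  (n_A = 5, n_B = 5)
Step 2: Count runs R = 7.
Step 3: Under H0 (random ordering), E[R] = 2*n_A*n_B/(n_A+n_B) + 1 = 2*5*5/10 + 1 = 6.0000.
        Var[R] = 2*n_A*n_B*(2*n_A*n_B - n_A - n_B) / ((n_A+n_B)^2 * (n_A+n_B-1)) = 2000/900 = 2.2222.
        SD[R] = 1.4907.
Step 4: Continuity-corrected z = (R - 0.5 - E[R]) / SD[R] = (7 - 0.5 - 6.0000) / 1.4907 = 0.3354.
Step 5: Two-sided p-value via normal approximation = 2*(1 - Phi(|z|)) = 0.737316.
Step 6: alpha = 0.1. fail to reject H0.

R = 7, z = 0.3354, p = 0.737316, fail to reject H0.


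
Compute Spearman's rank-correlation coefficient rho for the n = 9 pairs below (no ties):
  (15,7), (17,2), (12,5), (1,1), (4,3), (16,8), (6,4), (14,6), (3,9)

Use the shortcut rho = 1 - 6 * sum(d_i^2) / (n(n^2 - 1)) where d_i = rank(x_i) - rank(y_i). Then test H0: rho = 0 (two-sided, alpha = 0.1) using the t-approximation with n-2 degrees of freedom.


Step 1: Rank x and y separately (midranks; no ties here).
rank(x): 15->7, 17->9, 12->5, 1->1, 4->3, 16->8, 6->4, 14->6, 3->2
rank(y): 7->7, 2->2, 5->5, 1->1, 3->3, 8->8, 4->4, 6->6, 9->9
Step 2: d_i = R_x(i) - R_y(i); compute d_i^2.
  (7-7)^2=0, (9-2)^2=49, (5-5)^2=0, (1-1)^2=0, (3-3)^2=0, (8-8)^2=0, (4-4)^2=0, (6-6)^2=0, (2-9)^2=49
sum(d^2) = 98.
Step 3: rho = 1 - 6*98 / (9*(9^2 - 1)) = 1 - 588/720 = 0.183333.
Step 4: Under H0, t = rho * sqrt((n-2)/(1-rho^2)) = 0.4934 ~ t(7).
Step 5: Two-sided p-value from the t-distribution with 7 df = 0.636820.
Step 6: alpha = 0.1. fail to reject H0.

rho = 0.1833, p = 0.636820, fail to reject H0 at alpha = 0.1.


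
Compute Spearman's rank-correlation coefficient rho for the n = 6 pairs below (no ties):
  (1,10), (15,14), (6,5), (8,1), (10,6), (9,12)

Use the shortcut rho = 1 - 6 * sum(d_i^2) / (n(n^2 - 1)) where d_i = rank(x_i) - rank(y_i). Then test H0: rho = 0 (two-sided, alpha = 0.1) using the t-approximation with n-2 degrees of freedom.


Step 1: Rank x and y separately (midranks; no ties here).
rank(x): 1->1, 15->6, 6->2, 8->3, 10->5, 9->4
rank(y): 10->4, 14->6, 5->2, 1->1, 6->3, 12->5
Step 2: d_i = R_x(i) - R_y(i); compute d_i^2.
  (1-4)^2=9, (6-6)^2=0, (2-2)^2=0, (3-1)^2=4, (5-3)^2=4, (4-5)^2=1
sum(d^2) = 18.
Step 3: rho = 1 - 6*18 / (6*(6^2 - 1)) = 1 - 108/210 = 0.485714.
Step 4: Under H0, t = rho * sqrt((n-2)/(1-rho^2)) = 1.1113 ~ t(4).
Step 5: Two-sided p-value from the t-distribution with 4 df = 0.328723.
Step 6: alpha = 0.1. fail to reject H0.

rho = 0.4857, p = 0.328723, fail to reject H0 at alpha = 0.1.


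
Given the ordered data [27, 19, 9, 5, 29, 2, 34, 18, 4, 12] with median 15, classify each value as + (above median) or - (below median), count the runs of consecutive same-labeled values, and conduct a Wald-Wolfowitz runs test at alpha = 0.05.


Step 1: Compute median = 15; label A = above, B = below.
Labels in order: AABBABAABB  (n_A = 5, n_B = 5)
Step 2: Count runs R = 6.
Step 3: Under H0 (random ordering), E[R] = 2*n_A*n_B/(n_A+n_B) + 1 = 2*5*5/10 + 1 = 6.0000.
        Var[R] = 2*n_A*n_B*(2*n_A*n_B - n_A - n_B) / ((n_A+n_B)^2 * (n_A+n_B-1)) = 2000/900 = 2.2222.
        SD[R] = 1.4907.
Step 4: R = E[R], so z = 0 with no continuity correction.
Step 5: Two-sided p-value via normal approximation = 2*(1 - Phi(|z|)) = 1.000000.
Step 6: alpha = 0.05. fail to reject H0.

R = 6, z = 0.0000, p = 1.000000, fail to reject H0.


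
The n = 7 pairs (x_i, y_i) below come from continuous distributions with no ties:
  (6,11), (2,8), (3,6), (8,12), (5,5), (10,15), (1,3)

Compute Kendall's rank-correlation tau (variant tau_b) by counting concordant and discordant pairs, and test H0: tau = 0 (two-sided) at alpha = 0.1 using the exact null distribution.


Step 1: Enumerate the 21 unordered pairs (i,j) with i<j and classify each by sign(x_j-x_i) * sign(y_j-y_i).
  (1,2):dx=-4,dy=-3->C; (1,3):dx=-3,dy=-5->C; (1,4):dx=+2,dy=+1->C; (1,5):dx=-1,dy=-6->C
  (1,6):dx=+4,dy=+4->C; (1,7):dx=-5,dy=-8->C; (2,3):dx=+1,dy=-2->D; (2,4):dx=+6,dy=+4->C
  (2,5):dx=+3,dy=-3->D; (2,6):dx=+8,dy=+7->C; (2,7):dx=-1,dy=-5->C; (3,4):dx=+5,dy=+6->C
  (3,5):dx=+2,dy=-1->D; (3,6):dx=+7,dy=+9->C; (3,7):dx=-2,dy=-3->C; (4,5):dx=-3,dy=-7->C
  (4,6):dx=+2,dy=+3->C; (4,7):dx=-7,dy=-9->C; (5,6):dx=+5,dy=+10->C; (5,7):dx=-4,dy=-2->C
  (6,7):dx=-9,dy=-12->C
Step 2: C = 18, D = 3, total pairs = 21.
Step 3: tau = (C - D)/(n(n-1)/2) = (18 - 3)/21 = 0.714286.
Step 4: Exact two-sided p-value (enumerate n! = 5040 permutations of y under H0): p = 0.030159.
Step 5: alpha = 0.1. reject H0.

tau_b = 0.7143 (C=18, D=3), p = 0.030159, reject H0.


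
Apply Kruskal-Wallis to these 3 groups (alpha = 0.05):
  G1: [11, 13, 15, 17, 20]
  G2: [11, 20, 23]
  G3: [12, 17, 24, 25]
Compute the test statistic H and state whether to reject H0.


Step 1: Combine all N = 12 observations and assign midranks.
sorted (value, group, rank): (11,G1,1.5), (11,G2,1.5), (12,G3,3), (13,G1,4), (15,G1,5), (17,G1,6.5), (17,G3,6.5), (20,G1,8.5), (20,G2,8.5), (23,G2,10), (24,G3,11), (25,G3,12)
Step 2: Sum ranks within each group.
R_1 = 25.5 (n_1 = 5)
R_2 = 20 (n_2 = 3)
R_3 = 32.5 (n_3 = 4)
Step 3: H = 12/(N(N+1)) * sum(R_i^2/n_i) - 3(N+1)
     = 12/(12*13) * (25.5^2/5 + 20^2/3 + 32.5^2/4) - 3*13
     = 0.076923 * 527.446 - 39
     = 1.572756.
Step 4: Ties present; correction factor C = 1 - 18/(12^3 - 12) = 0.989510. Corrected H = 1.572756 / 0.989510 = 1.589429.
Step 5: Under H0, H ~ chi^2(2); p-value = 0.451710.
Step 6: alpha = 0.05. fail to reject H0.

H = 1.5894, df = 2, p = 0.451710, fail to reject H0.


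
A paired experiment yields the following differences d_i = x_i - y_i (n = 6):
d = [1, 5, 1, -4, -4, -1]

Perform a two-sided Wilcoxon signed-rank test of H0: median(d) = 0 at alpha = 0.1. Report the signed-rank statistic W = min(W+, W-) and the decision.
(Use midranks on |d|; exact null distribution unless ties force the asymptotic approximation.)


Step 1: Drop any zero differences (none here) and take |d_i|.
|d| = [1, 5, 1, 4, 4, 1]
Step 2: Midrank |d_i| (ties get averaged ranks).
ranks: |1|->2, |5|->6, |1|->2, |4|->4.5, |4|->4.5, |1|->2
Step 3: Attach original signs; sum ranks with positive sign and with negative sign.
W+ = 2 + 6 + 2 = 10
W- = 4.5 + 4.5 + 2 = 11
(Check: W+ + W- = 21 should equal n(n+1)/2 = 21.)
Step 4: Test statistic W = min(W+, W-) = 10.
Step 5: Ties in |d|, so use the tie-corrected normal approximation.
        E[W] = n(n+1)/4 = 6*7/4 = 10.5.
        Tie groups: |d|=1 (t=3), |d|=4 (t=2); sum(t^3 - t) = 30.
        Var[W] = n(n+1)(2n+1)/24 - sum(t^3-t)/48 = 546/24 - 30/48 = 22.125.
        z = (W - E[W]) / sqrt(Var[W]) = (10 - 10.5) / 4.7037 = -0.1063.
        Two-sided p = 2*Phi(z) = 0.915345.
Step 6: alpha = 0.1. fail to reject H0.

W+ = 10, W- = 11, W = min = 10, p = 0.915345, fail to reject H0.


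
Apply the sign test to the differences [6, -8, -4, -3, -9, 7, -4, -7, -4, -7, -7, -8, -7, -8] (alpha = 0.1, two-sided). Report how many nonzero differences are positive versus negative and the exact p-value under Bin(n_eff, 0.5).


Step 1: Discard zero differences. Original n = 14; n_eff = number of nonzero differences = 14.
Nonzero differences (with sign): +6, -8, -4, -3, -9, +7, -4, -7, -4, -7, -7, -8, -7, -8
Step 2: Count signs: positive = 2, negative = 12.
Step 3: Under H0: P(positive) = 0.5, so the number of positives S ~ Bin(14, 0.5).
Step 4: Two-sided exact p-value = sum of Bin(14,0.5) probabilities at or below the observed probability = 0.012939.
Step 5: alpha = 0.1. reject H0.

n_eff = 14, pos = 2, neg = 12, p = 0.012939, reject H0.


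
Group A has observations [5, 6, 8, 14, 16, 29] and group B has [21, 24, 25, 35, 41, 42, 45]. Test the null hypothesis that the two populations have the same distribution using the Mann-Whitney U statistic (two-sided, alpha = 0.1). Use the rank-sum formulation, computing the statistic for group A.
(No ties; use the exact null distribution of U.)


Step 1: Combine and sort all 13 observations; assign midranks.
sorted (value, group): (5,X), (6,X), (8,X), (14,X), (16,X), (21,Y), (24,Y), (25,Y), (29,X), (35,Y), (41,Y), (42,Y), (45,Y)
ranks: 5->1, 6->2, 8->3, 14->4, 16->5, 21->6, 24->7, 25->8, 29->9, 35->10, 41->11, 42->12, 45->13
Step 2: Rank sum for X: R1 = 1 + 2 + 3 + 4 + 5 + 9 = 24.
Step 3: U_X = R1 - n1(n1+1)/2 = 24 - 6*7/2 = 24 - 21 = 3.
       U_Y = n1*n2 - U_X = 42 - 3 = 39.
Step 4: No ties, so the exact null distribution of U (based on enumerating the C(13,6) = 1716 equally likely rank assignments) gives the two-sided p-value.
Step 5: p-value = 0.008159; compare to alpha = 0.1. reject H0.

U_X = 3, p = 0.008159, reject H0 at alpha = 0.1.


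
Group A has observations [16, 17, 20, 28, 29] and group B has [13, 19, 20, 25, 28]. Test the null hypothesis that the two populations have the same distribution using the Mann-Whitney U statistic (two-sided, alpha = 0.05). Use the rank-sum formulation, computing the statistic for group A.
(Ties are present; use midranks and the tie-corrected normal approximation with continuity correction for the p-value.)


Step 1: Combine and sort all 10 observations; assign midranks.
sorted (value, group): (13,Y), (16,X), (17,X), (19,Y), (20,X), (20,Y), (25,Y), (28,X), (28,Y), (29,X)
ranks: 13->1, 16->2, 17->3, 19->4, 20->5.5, 20->5.5, 25->7, 28->8.5, 28->8.5, 29->10
Step 2: Rank sum for X: R1 = 2 + 3 + 5.5 + 8.5 + 10 = 29.
Step 3: U_X = R1 - n1(n1+1)/2 = 29 - 5*6/2 = 29 - 15 = 14.
       U_Y = n1*n2 - U_X = 25 - 14 = 11.
Step 4: Ties are present, so use the tie-corrected normal approximation (with continuity correction) for the p-value.
Step 5: p-value = 0.833534; compare to alpha = 0.05. fail to reject H0.

U_X = 14, p = 0.833534, fail to reject H0 at alpha = 0.05.


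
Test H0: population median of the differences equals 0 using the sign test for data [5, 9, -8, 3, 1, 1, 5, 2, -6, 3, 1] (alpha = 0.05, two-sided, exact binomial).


Step 1: Discard zero differences. Original n = 11; n_eff = number of nonzero differences = 11.
Nonzero differences (with sign): +5, +9, -8, +3, +1, +1, +5, +2, -6, +3, +1
Step 2: Count signs: positive = 9, negative = 2.
Step 3: Under H0: P(positive) = 0.5, so the number of positives S ~ Bin(11, 0.5).
Step 4: Two-sided exact p-value = sum of Bin(11,0.5) probabilities at or below the observed probability = 0.065430.
Step 5: alpha = 0.05. fail to reject H0.

n_eff = 11, pos = 9, neg = 2, p = 0.065430, fail to reject H0.


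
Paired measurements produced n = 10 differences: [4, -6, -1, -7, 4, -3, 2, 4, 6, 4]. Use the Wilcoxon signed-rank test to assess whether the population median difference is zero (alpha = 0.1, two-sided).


Step 1: Drop any zero differences (none here) and take |d_i|.
|d| = [4, 6, 1, 7, 4, 3, 2, 4, 6, 4]
Step 2: Midrank |d_i| (ties get averaged ranks).
ranks: |4|->5.5, |6|->8.5, |1|->1, |7|->10, |4|->5.5, |3|->3, |2|->2, |4|->5.5, |6|->8.5, |4|->5.5
Step 3: Attach original signs; sum ranks with positive sign and with negative sign.
W+ = 5.5 + 5.5 + 2 + 5.5 + 8.5 + 5.5 = 32.5
W- = 8.5 + 1 + 10 + 3 = 22.5
(Check: W+ + W- = 55 should equal n(n+1)/2 = 55.)
Step 4: Test statistic W = min(W+, W-) = 22.5.
Step 5: Ties in |d|, so use the tie-corrected normal approximation.
        E[W] = n(n+1)/4 = 10*11/4 = 27.5.
        Tie groups: |d|=4 (t=4), |d|=6 (t=2); sum(t^3 - t) = 66.
        Var[W] = n(n+1)(2n+1)/24 - sum(t^3-t)/48 = 2310/24 - 66/48 = 94.875.
        z = (W - E[W]) / sqrt(Var[W]) = (22.5 - 27.5) / 9.7404 = -0.5133.
        Two-sided p = 2*Phi(z) = 0.607723.
Step 6: alpha = 0.1. fail to reject H0.

W+ = 32.5, W- = 22.5, W = min = 22.5, p = 0.607723, fail to reject H0.


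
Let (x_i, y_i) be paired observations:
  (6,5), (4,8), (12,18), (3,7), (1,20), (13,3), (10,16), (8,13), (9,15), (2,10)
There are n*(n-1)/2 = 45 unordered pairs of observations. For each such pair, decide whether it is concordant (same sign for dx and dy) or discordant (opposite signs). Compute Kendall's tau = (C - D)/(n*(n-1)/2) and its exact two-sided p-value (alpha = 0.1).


Step 1: Enumerate the 45 unordered pairs (i,j) with i<j and classify each by sign(x_j-x_i) * sign(y_j-y_i).
  (1,2):dx=-2,dy=+3->D; (1,3):dx=+6,dy=+13->C; (1,4):dx=-3,dy=+2->D; (1,5):dx=-5,dy=+15->D
  (1,6):dx=+7,dy=-2->D; (1,7):dx=+4,dy=+11->C; (1,8):dx=+2,dy=+8->C; (1,9):dx=+3,dy=+10->C
  (1,10):dx=-4,dy=+5->D; (2,3):dx=+8,dy=+10->C; (2,4):dx=-1,dy=-1->C; (2,5):dx=-3,dy=+12->D
  (2,6):dx=+9,dy=-5->D; (2,7):dx=+6,dy=+8->C; (2,8):dx=+4,dy=+5->C; (2,9):dx=+5,dy=+7->C
  (2,10):dx=-2,dy=+2->D; (3,4):dx=-9,dy=-11->C; (3,5):dx=-11,dy=+2->D; (3,6):dx=+1,dy=-15->D
  (3,7):dx=-2,dy=-2->C; (3,8):dx=-4,dy=-5->C; (3,9):dx=-3,dy=-3->C; (3,10):dx=-10,dy=-8->C
  (4,5):dx=-2,dy=+13->D; (4,6):dx=+10,dy=-4->D; (4,7):dx=+7,dy=+9->C; (4,8):dx=+5,dy=+6->C
  (4,9):dx=+6,dy=+8->C; (4,10):dx=-1,dy=+3->D; (5,6):dx=+12,dy=-17->D; (5,7):dx=+9,dy=-4->D
  (5,8):dx=+7,dy=-7->D; (5,9):dx=+8,dy=-5->D; (5,10):dx=+1,dy=-10->D; (6,7):dx=-3,dy=+13->D
  (6,8):dx=-5,dy=+10->D; (6,9):dx=-4,dy=+12->D; (6,10):dx=-11,dy=+7->D; (7,8):dx=-2,dy=-3->C
  (7,9):dx=-1,dy=-1->C; (7,10):dx=-8,dy=-6->C; (8,9):dx=+1,dy=+2->C; (8,10):dx=-6,dy=-3->C
  (9,10):dx=-7,dy=-5->C
Step 2: C = 23, D = 22, total pairs = 45.
Step 3: tau = (C - D)/(n(n-1)/2) = (23 - 22)/45 = 0.022222.
Step 4: Exact two-sided p-value (enumerate n! = 3628800 permutations of y under H0): p = 1.000000.
Step 5: alpha = 0.1. fail to reject H0.

tau_b = 0.0222 (C=23, D=22), p = 1.000000, fail to reject H0.


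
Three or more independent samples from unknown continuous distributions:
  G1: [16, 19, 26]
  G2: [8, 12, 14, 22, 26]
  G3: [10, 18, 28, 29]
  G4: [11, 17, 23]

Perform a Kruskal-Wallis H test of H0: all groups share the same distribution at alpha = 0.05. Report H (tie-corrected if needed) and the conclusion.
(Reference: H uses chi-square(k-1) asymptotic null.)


Step 1: Combine all N = 15 observations and assign midranks.
sorted (value, group, rank): (8,G2,1), (10,G3,2), (11,G4,3), (12,G2,4), (14,G2,5), (16,G1,6), (17,G4,7), (18,G3,8), (19,G1,9), (22,G2,10), (23,G4,11), (26,G1,12.5), (26,G2,12.5), (28,G3,14), (29,G3,15)
Step 2: Sum ranks within each group.
R_1 = 27.5 (n_1 = 3)
R_2 = 32.5 (n_2 = 5)
R_3 = 39 (n_3 = 4)
R_4 = 21 (n_4 = 3)
Step 3: H = 12/(N(N+1)) * sum(R_i^2/n_i) - 3(N+1)
     = 12/(15*16) * (27.5^2/3 + 32.5^2/5 + 39^2/4 + 21^2/3) - 3*16
     = 0.050000 * 990.583 - 48
     = 1.529167.
Step 4: Ties present; correction factor C = 1 - 6/(15^3 - 15) = 0.998214. Corrected H = 1.529167 / 0.998214 = 1.531902.
Step 5: Under H0, H ~ chi^2(3); p-value = 0.674927.
Step 6: alpha = 0.05. fail to reject H0.

H = 1.5319, df = 3, p = 0.674927, fail to reject H0.


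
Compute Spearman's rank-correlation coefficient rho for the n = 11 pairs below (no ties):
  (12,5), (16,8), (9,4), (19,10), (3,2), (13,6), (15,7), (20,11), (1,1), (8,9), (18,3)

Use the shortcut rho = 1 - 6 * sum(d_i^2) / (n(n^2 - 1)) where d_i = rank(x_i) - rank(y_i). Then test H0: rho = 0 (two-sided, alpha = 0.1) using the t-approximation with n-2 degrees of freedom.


Step 1: Rank x and y separately (midranks; no ties here).
rank(x): 12->5, 16->8, 9->4, 19->10, 3->2, 13->6, 15->7, 20->11, 1->1, 8->3, 18->9
rank(y): 5->5, 8->8, 4->4, 10->10, 2->2, 6->6, 7->7, 11->11, 1->1, 9->9, 3->3
Step 2: d_i = R_x(i) - R_y(i); compute d_i^2.
  (5-5)^2=0, (8-8)^2=0, (4-4)^2=0, (10-10)^2=0, (2-2)^2=0, (6-6)^2=0, (7-7)^2=0, (11-11)^2=0, (1-1)^2=0, (3-9)^2=36, (9-3)^2=36
sum(d^2) = 72.
Step 3: rho = 1 - 6*72 / (11*(11^2 - 1)) = 1 - 432/1320 = 0.672727.
Step 4: Under H0, t = rho * sqrt((n-2)/(1-rho^2)) = 2.7277 ~ t(9).
Step 5: Two-sided p-value from the t-distribution with 9 df = 0.023313.
Step 6: alpha = 0.1. reject H0.

rho = 0.6727, p = 0.023313, reject H0 at alpha = 0.1.


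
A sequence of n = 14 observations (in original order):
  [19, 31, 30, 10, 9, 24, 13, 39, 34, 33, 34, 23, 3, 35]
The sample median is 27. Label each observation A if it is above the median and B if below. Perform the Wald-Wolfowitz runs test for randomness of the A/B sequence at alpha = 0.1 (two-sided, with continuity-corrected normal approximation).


Step 1: Compute median = 27; label A = above, B = below.
Labels in order: BAABBBBAAAABBA  (n_A = 7, n_B = 7)
Step 2: Count runs R = 6.
Step 3: Under H0 (random ordering), E[R] = 2*n_A*n_B/(n_A+n_B) + 1 = 2*7*7/14 + 1 = 8.0000.
        Var[R] = 2*n_A*n_B*(2*n_A*n_B - n_A - n_B) / ((n_A+n_B)^2 * (n_A+n_B-1)) = 8232/2548 = 3.2308.
        SD[R] = 1.7974.
Step 4: Continuity-corrected z = (R + 0.5 - E[R]) / SD[R] = (6 + 0.5 - 8.0000) / 1.7974 = -0.8345.
Step 5: Two-sided p-value via normal approximation = 2*(1 - Phi(|z|)) = 0.403986.
Step 6: alpha = 0.1. fail to reject H0.

R = 6, z = -0.8345, p = 0.403986, fail to reject H0.


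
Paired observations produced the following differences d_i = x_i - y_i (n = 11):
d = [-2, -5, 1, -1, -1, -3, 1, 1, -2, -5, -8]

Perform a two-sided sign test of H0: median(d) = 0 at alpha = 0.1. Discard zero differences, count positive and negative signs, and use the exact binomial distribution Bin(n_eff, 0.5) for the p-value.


Step 1: Discard zero differences. Original n = 11; n_eff = number of nonzero differences = 11.
Nonzero differences (with sign): -2, -5, +1, -1, -1, -3, +1, +1, -2, -5, -8
Step 2: Count signs: positive = 3, negative = 8.
Step 3: Under H0: P(positive) = 0.5, so the number of positives S ~ Bin(11, 0.5).
Step 4: Two-sided exact p-value = sum of Bin(11,0.5) probabilities at or below the observed probability = 0.226562.
Step 5: alpha = 0.1. fail to reject H0.

n_eff = 11, pos = 3, neg = 8, p = 0.226562, fail to reject H0.


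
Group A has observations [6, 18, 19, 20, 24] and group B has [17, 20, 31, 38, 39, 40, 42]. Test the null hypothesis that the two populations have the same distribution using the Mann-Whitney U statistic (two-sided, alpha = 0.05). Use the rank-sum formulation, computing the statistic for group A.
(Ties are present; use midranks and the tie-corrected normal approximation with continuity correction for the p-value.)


Step 1: Combine and sort all 12 observations; assign midranks.
sorted (value, group): (6,X), (17,Y), (18,X), (19,X), (20,X), (20,Y), (24,X), (31,Y), (38,Y), (39,Y), (40,Y), (42,Y)
ranks: 6->1, 17->2, 18->3, 19->4, 20->5.5, 20->5.5, 24->7, 31->8, 38->9, 39->10, 40->11, 42->12
Step 2: Rank sum for X: R1 = 1 + 3 + 4 + 5.5 + 7 = 20.5.
Step 3: U_X = R1 - n1(n1+1)/2 = 20.5 - 5*6/2 = 20.5 - 15 = 5.5.
       U_Y = n1*n2 - U_X = 35 - 5.5 = 29.5.
Step 4: Ties are present, so use the tie-corrected normal approximation (with continuity correction) for the p-value.
Step 5: p-value = 0.061363; compare to alpha = 0.05. fail to reject H0.

U_X = 5.5, p = 0.061363, fail to reject H0 at alpha = 0.05.


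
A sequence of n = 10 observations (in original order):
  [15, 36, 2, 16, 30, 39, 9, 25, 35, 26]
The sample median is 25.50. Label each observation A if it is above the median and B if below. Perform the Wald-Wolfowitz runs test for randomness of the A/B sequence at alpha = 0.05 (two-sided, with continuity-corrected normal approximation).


Step 1: Compute median = 25.50; label A = above, B = below.
Labels in order: BABBAABBAA  (n_A = 5, n_B = 5)
Step 2: Count runs R = 6.
Step 3: Under H0 (random ordering), E[R] = 2*n_A*n_B/(n_A+n_B) + 1 = 2*5*5/10 + 1 = 6.0000.
        Var[R] = 2*n_A*n_B*(2*n_A*n_B - n_A - n_B) / ((n_A+n_B)^2 * (n_A+n_B-1)) = 2000/900 = 2.2222.
        SD[R] = 1.4907.
Step 4: R = E[R], so z = 0 with no continuity correction.
Step 5: Two-sided p-value via normal approximation = 2*(1 - Phi(|z|)) = 1.000000.
Step 6: alpha = 0.05. fail to reject H0.

R = 6, z = 0.0000, p = 1.000000, fail to reject H0.


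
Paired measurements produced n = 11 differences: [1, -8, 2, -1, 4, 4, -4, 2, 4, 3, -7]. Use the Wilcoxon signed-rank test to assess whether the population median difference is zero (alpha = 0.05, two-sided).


Step 1: Drop any zero differences (none here) and take |d_i|.
|d| = [1, 8, 2, 1, 4, 4, 4, 2, 4, 3, 7]
Step 2: Midrank |d_i| (ties get averaged ranks).
ranks: |1|->1.5, |8|->11, |2|->3.5, |1|->1.5, |4|->7.5, |4|->7.5, |4|->7.5, |2|->3.5, |4|->7.5, |3|->5, |7|->10
Step 3: Attach original signs; sum ranks with positive sign and with negative sign.
W+ = 1.5 + 3.5 + 7.5 + 7.5 + 3.5 + 7.5 + 5 = 36
W- = 11 + 1.5 + 7.5 + 10 = 30
(Check: W+ + W- = 66 should equal n(n+1)/2 = 66.)
Step 4: Test statistic W = min(W+, W-) = 30.
Step 5: Ties in |d|, so use the tie-corrected normal approximation.
        E[W] = n(n+1)/4 = 11*12/4 = 33.
        Tie groups: |d|=1 (t=2), |d|=2 (t=2), |d|=4 (t=4); sum(t^3 - t) = 72.
        Var[W] = n(n+1)(2n+1)/24 - sum(t^3-t)/48 = 3036/24 - 72/48 = 125.
        z = (W - E[W]) / sqrt(Var[W]) = (30 - 33) / 11.1803 = -0.2683.
        Two-sided p = 2*Phi(z) = 0.788447.
Step 6: alpha = 0.05. fail to reject H0.

W+ = 36, W- = 30, W = min = 30, p = 0.788447, fail to reject H0.


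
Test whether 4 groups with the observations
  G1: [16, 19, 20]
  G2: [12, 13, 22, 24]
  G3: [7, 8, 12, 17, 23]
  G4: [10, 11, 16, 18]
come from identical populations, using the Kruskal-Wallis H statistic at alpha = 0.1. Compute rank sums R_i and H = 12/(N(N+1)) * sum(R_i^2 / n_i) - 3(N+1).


Step 1: Combine all N = 16 observations and assign midranks.
sorted (value, group, rank): (7,G3,1), (8,G3,2), (10,G4,3), (11,G4,4), (12,G2,5.5), (12,G3,5.5), (13,G2,7), (16,G1,8.5), (16,G4,8.5), (17,G3,10), (18,G4,11), (19,G1,12), (20,G1,13), (22,G2,14), (23,G3,15), (24,G2,16)
Step 2: Sum ranks within each group.
R_1 = 33.5 (n_1 = 3)
R_2 = 42.5 (n_2 = 4)
R_3 = 33.5 (n_3 = 5)
R_4 = 26.5 (n_4 = 4)
Step 3: H = 12/(N(N+1)) * sum(R_i^2/n_i) - 3(N+1)
     = 12/(16*17) * (33.5^2/3 + 42.5^2/4 + 33.5^2/5 + 26.5^2/4) - 3*17
     = 0.044118 * 1225.66 - 51
     = 3.073162.
Step 4: Ties present; correction factor C = 1 - 12/(16^3 - 16) = 0.997059. Corrected H = 3.073162 / 0.997059 = 3.082227.
Step 5: Under H0, H ~ chi^2(3); p-value = 0.379120.
Step 6: alpha = 0.1. fail to reject H0.

H = 3.0822, df = 3, p = 0.379120, fail to reject H0.


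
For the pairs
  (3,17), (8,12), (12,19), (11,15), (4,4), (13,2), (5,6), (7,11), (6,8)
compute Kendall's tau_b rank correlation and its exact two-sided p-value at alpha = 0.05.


Step 1: Enumerate the 36 unordered pairs (i,j) with i<j and classify each by sign(x_j-x_i) * sign(y_j-y_i).
  (1,2):dx=+5,dy=-5->D; (1,3):dx=+9,dy=+2->C; (1,4):dx=+8,dy=-2->D; (1,5):dx=+1,dy=-13->D
  (1,6):dx=+10,dy=-15->D; (1,7):dx=+2,dy=-11->D; (1,8):dx=+4,dy=-6->D; (1,9):dx=+3,dy=-9->D
  (2,3):dx=+4,dy=+7->C; (2,4):dx=+3,dy=+3->C; (2,5):dx=-4,dy=-8->C; (2,6):dx=+5,dy=-10->D
  (2,7):dx=-3,dy=-6->C; (2,8):dx=-1,dy=-1->C; (2,9):dx=-2,dy=-4->C; (3,4):dx=-1,dy=-4->C
  (3,5):dx=-8,dy=-15->C; (3,6):dx=+1,dy=-17->D; (3,7):dx=-7,dy=-13->C; (3,8):dx=-5,dy=-8->C
  (3,9):dx=-6,dy=-11->C; (4,5):dx=-7,dy=-11->C; (4,6):dx=+2,dy=-13->D; (4,7):dx=-6,dy=-9->C
  (4,8):dx=-4,dy=-4->C; (4,9):dx=-5,dy=-7->C; (5,6):dx=+9,dy=-2->D; (5,7):dx=+1,dy=+2->C
  (5,8):dx=+3,dy=+7->C; (5,9):dx=+2,dy=+4->C; (6,7):dx=-8,dy=+4->D; (6,8):dx=-6,dy=+9->D
  (6,9):dx=-7,dy=+6->D; (7,8):dx=+2,dy=+5->C; (7,9):dx=+1,dy=+2->C; (8,9):dx=-1,dy=-3->C
Step 2: C = 22, D = 14, total pairs = 36.
Step 3: tau = (C - D)/(n(n-1)/2) = (22 - 14)/36 = 0.222222.
Step 4: Exact two-sided p-value (enumerate n! = 362880 permutations of y under H0): p = 0.476709.
Step 5: alpha = 0.05. fail to reject H0.

tau_b = 0.2222 (C=22, D=14), p = 0.476709, fail to reject H0.


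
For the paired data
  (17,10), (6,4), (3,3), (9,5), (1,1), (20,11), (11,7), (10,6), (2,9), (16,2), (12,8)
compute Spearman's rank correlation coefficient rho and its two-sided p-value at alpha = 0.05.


Step 1: Rank x and y separately (midranks; no ties here).
rank(x): 17->10, 6->4, 3->3, 9->5, 1->1, 20->11, 11->7, 10->6, 2->2, 16->9, 12->8
rank(y): 10->10, 4->4, 3->3, 5->5, 1->1, 11->11, 7->7, 6->6, 9->9, 2->2, 8->8
Step 2: d_i = R_x(i) - R_y(i); compute d_i^2.
  (10-10)^2=0, (4-4)^2=0, (3-3)^2=0, (5-5)^2=0, (1-1)^2=0, (11-11)^2=0, (7-7)^2=0, (6-6)^2=0, (2-9)^2=49, (9-2)^2=49, (8-8)^2=0
sum(d^2) = 98.
Step 3: rho = 1 - 6*98 / (11*(11^2 - 1)) = 1 - 588/1320 = 0.554545.
Step 4: Under H0, t = rho * sqrt((n-2)/(1-rho^2)) = 1.9992 ~ t(9).
Step 5: Two-sided p-value from the t-distribution with 9 df = 0.076652.
Step 6: alpha = 0.05. fail to reject H0.

rho = 0.5545, p = 0.076652, fail to reject H0 at alpha = 0.05.


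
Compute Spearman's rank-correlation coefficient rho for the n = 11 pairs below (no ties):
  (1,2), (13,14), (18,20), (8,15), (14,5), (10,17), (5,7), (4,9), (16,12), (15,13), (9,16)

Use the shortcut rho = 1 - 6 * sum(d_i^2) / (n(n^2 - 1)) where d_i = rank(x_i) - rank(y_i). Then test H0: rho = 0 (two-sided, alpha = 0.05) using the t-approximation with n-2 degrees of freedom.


Step 1: Rank x and y separately (midranks; no ties here).
rank(x): 1->1, 13->7, 18->11, 8->4, 14->8, 10->6, 5->3, 4->2, 16->10, 15->9, 9->5
rank(y): 2->1, 14->7, 20->11, 15->8, 5->2, 17->10, 7->3, 9->4, 12->5, 13->6, 16->9
Step 2: d_i = R_x(i) - R_y(i); compute d_i^2.
  (1-1)^2=0, (7-7)^2=0, (11-11)^2=0, (4-8)^2=16, (8-2)^2=36, (6-10)^2=16, (3-3)^2=0, (2-4)^2=4, (10-5)^2=25, (9-6)^2=9, (5-9)^2=16
sum(d^2) = 122.
Step 3: rho = 1 - 6*122 / (11*(11^2 - 1)) = 1 - 732/1320 = 0.445455.
Step 4: Under H0, t = rho * sqrt((n-2)/(1-rho^2)) = 1.4926 ~ t(9).
Step 5: Two-sided p-value from the t-distribution with 9 df = 0.169733.
Step 6: alpha = 0.05. fail to reject H0.

rho = 0.4455, p = 0.169733, fail to reject H0 at alpha = 0.05.


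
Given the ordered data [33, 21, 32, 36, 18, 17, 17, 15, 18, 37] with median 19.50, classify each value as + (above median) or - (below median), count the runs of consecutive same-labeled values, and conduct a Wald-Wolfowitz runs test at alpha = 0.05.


Step 1: Compute median = 19.50; label A = above, B = below.
Labels in order: AAAABBBBBA  (n_A = 5, n_B = 5)
Step 2: Count runs R = 3.
Step 3: Under H0 (random ordering), E[R] = 2*n_A*n_B/(n_A+n_B) + 1 = 2*5*5/10 + 1 = 6.0000.
        Var[R] = 2*n_A*n_B*(2*n_A*n_B - n_A - n_B) / ((n_A+n_B)^2 * (n_A+n_B-1)) = 2000/900 = 2.2222.
        SD[R] = 1.4907.
Step 4: Continuity-corrected z = (R + 0.5 - E[R]) / SD[R] = (3 + 0.5 - 6.0000) / 1.4907 = -1.6771.
Step 5: Two-sided p-value via normal approximation = 2*(1 - Phi(|z|)) = 0.093533.
Step 6: alpha = 0.05. fail to reject H0.

R = 3, z = -1.6771, p = 0.093533, fail to reject H0.


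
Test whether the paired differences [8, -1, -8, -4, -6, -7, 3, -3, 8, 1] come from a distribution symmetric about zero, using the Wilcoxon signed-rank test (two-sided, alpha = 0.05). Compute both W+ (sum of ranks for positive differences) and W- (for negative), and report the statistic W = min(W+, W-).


Step 1: Drop any zero differences (none here) and take |d_i|.
|d| = [8, 1, 8, 4, 6, 7, 3, 3, 8, 1]
Step 2: Midrank |d_i| (ties get averaged ranks).
ranks: |8|->9, |1|->1.5, |8|->9, |4|->5, |6|->6, |7|->7, |3|->3.5, |3|->3.5, |8|->9, |1|->1.5
Step 3: Attach original signs; sum ranks with positive sign and with negative sign.
W+ = 9 + 3.5 + 9 + 1.5 = 23
W- = 1.5 + 9 + 5 + 6 + 7 + 3.5 = 32
(Check: W+ + W- = 55 should equal n(n+1)/2 = 55.)
Step 4: Test statistic W = min(W+, W-) = 23.
Step 5: Ties in |d|, so use the tie-corrected normal approximation.
        E[W] = n(n+1)/4 = 10*11/4 = 27.5.
        Tie groups: |d|=1 (t=2), |d|=3 (t=2), |d|=8 (t=3); sum(t^3 - t) = 36.
        Var[W] = n(n+1)(2n+1)/24 - sum(t^3-t)/48 = 2310/24 - 36/48 = 95.5.
        z = (W - E[W]) / sqrt(Var[W]) = (23 - 27.5) / 9.7724 = -0.4605.
        Two-sided p = 2*Phi(z) = 0.645172.
Step 6: alpha = 0.05. fail to reject H0.

W+ = 23, W- = 32, W = min = 23, p = 0.645172, fail to reject H0.


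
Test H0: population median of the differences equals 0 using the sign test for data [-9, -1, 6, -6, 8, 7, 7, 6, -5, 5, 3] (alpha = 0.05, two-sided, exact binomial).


Step 1: Discard zero differences. Original n = 11; n_eff = number of nonzero differences = 11.
Nonzero differences (with sign): -9, -1, +6, -6, +8, +7, +7, +6, -5, +5, +3
Step 2: Count signs: positive = 7, negative = 4.
Step 3: Under H0: P(positive) = 0.5, so the number of positives S ~ Bin(11, 0.5).
Step 4: Two-sided exact p-value = sum of Bin(11,0.5) probabilities at or below the observed probability = 0.548828.
Step 5: alpha = 0.05. fail to reject H0.

n_eff = 11, pos = 7, neg = 4, p = 0.548828, fail to reject H0.


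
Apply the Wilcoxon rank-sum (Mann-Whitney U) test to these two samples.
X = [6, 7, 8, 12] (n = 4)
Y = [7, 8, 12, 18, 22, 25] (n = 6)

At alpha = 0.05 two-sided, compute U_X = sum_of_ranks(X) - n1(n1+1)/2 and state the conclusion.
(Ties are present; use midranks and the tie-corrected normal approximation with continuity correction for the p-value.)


Step 1: Combine and sort all 10 observations; assign midranks.
sorted (value, group): (6,X), (7,X), (7,Y), (8,X), (8,Y), (12,X), (12,Y), (18,Y), (22,Y), (25,Y)
ranks: 6->1, 7->2.5, 7->2.5, 8->4.5, 8->4.5, 12->6.5, 12->6.5, 18->8, 22->9, 25->10
Step 2: Rank sum for X: R1 = 1 + 2.5 + 4.5 + 6.5 = 14.5.
Step 3: U_X = R1 - n1(n1+1)/2 = 14.5 - 4*5/2 = 14.5 - 10 = 4.5.
       U_Y = n1*n2 - U_X = 24 - 4.5 = 19.5.
Step 4: Ties are present, so use the tie-corrected normal approximation (with continuity correction) for the p-value.
Step 5: p-value = 0.132026; compare to alpha = 0.05. fail to reject H0.

U_X = 4.5, p = 0.132026, fail to reject H0 at alpha = 0.05.


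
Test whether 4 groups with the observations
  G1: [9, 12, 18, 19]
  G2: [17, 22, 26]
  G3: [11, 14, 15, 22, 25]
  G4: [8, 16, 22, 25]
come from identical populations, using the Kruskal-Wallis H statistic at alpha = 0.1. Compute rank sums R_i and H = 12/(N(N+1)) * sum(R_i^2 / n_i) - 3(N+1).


Step 1: Combine all N = 16 observations and assign midranks.
sorted (value, group, rank): (8,G4,1), (9,G1,2), (11,G3,3), (12,G1,4), (14,G3,5), (15,G3,6), (16,G4,7), (17,G2,8), (18,G1,9), (19,G1,10), (22,G2,12), (22,G3,12), (22,G4,12), (25,G3,14.5), (25,G4,14.5), (26,G2,16)
Step 2: Sum ranks within each group.
R_1 = 25 (n_1 = 4)
R_2 = 36 (n_2 = 3)
R_3 = 40.5 (n_3 = 5)
R_4 = 34.5 (n_4 = 4)
Step 3: H = 12/(N(N+1)) * sum(R_i^2/n_i) - 3(N+1)
     = 12/(16*17) * (25^2/4 + 36^2/3 + 40.5^2/5 + 34.5^2/4) - 3*17
     = 0.044118 * 1213.86 - 51
     = 2.552757.
Step 4: Ties present; correction factor C = 1 - 30/(16^3 - 16) = 0.992647. Corrected H = 2.552757 / 0.992647 = 2.571667.
Step 5: Under H0, H ~ chi^2(3); p-value = 0.462478.
Step 6: alpha = 0.1. fail to reject H0.

H = 2.5717, df = 3, p = 0.462478, fail to reject H0.


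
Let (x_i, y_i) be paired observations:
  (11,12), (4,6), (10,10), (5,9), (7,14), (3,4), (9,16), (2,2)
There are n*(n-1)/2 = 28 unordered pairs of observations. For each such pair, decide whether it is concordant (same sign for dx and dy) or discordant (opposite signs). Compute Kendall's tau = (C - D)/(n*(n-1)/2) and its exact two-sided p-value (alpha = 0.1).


Step 1: Enumerate the 28 unordered pairs (i,j) with i<j and classify each by sign(x_j-x_i) * sign(y_j-y_i).
  (1,2):dx=-7,dy=-6->C; (1,3):dx=-1,dy=-2->C; (1,4):dx=-6,dy=-3->C; (1,5):dx=-4,dy=+2->D
  (1,6):dx=-8,dy=-8->C; (1,7):dx=-2,dy=+4->D; (1,8):dx=-9,dy=-10->C; (2,3):dx=+6,dy=+4->C
  (2,4):dx=+1,dy=+3->C; (2,5):dx=+3,dy=+8->C; (2,6):dx=-1,dy=-2->C; (2,7):dx=+5,dy=+10->C
  (2,8):dx=-2,dy=-4->C; (3,4):dx=-5,dy=-1->C; (3,5):dx=-3,dy=+4->D; (3,6):dx=-7,dy=-6->C
  (3,7):dx=-1,dy=+6->D; (3,8):dx=-8,dy=-8->C; (4,5):dx=+2,dy=+5->C; (4,6):dx=-2,dy=-5->C
  (4,7):dx=+4,dy=+7->C; (4,8):dx=-3,dy=-7->C; (5,6):dx=-4,dy=-10->C; (5,7):dx=+2,dy=+2->C
  (5,8):dx=-5,dy=-12->C; (6,7):dx=+6,dy=+12->C; (6,8):dx=-1,dy=-2->C; (7,8):dx=-7,dy=-14->C
Step 2: C = 24, D = 4, total pairs = 28.
Step 3: tau = (C - D)/(n(n-1)/2) = (24 - 4)/28 = 0.714286.
Step 4: Exact two-sided p-value (enumerate n! = 40320 permutations of y under H0): p = 0.014137.
Step 5: alpha = 0.1. reject H0.

tau_b = 0.7143 (C=24, D=4), p = 0.014137, reject H0.


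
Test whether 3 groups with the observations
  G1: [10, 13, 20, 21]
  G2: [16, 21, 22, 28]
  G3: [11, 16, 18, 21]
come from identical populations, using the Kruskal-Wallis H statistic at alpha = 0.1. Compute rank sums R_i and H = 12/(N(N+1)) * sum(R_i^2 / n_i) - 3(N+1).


Step 1: Combine all N = 12 observations and assign midranks.
sorted (value, group, rank): (10,G1,1), (11,G3,2), (13,G1,3), (16,G2,4.5), (16,G3,4.5), (18,G3,6), (20,G1,7), (21,G1,9), (21,G2,9), (21,G3,9), (22,G2,11), (28,G2,12)
Step 2: Sum ranks within each group.
R_1 = 20 (n_1 = 4)
R_2 = 36.5 (n_2 = 4)
R_3 = 21.5 (n_3 = 4)
Step 3: H = 12/(N(N+1)) * sum(R_i^2/n_i) - 3(N+1)
     = 12/(12*13) * (20^2/4 + 36.5^2/4 + 21.5^2/4) - 3*13
     = 0.076923 * 548.625 - 39
     = 3.201923.
Step 4: Ties present; correction factor C = 1 - 30/(12^3 - 12) = 0.982517. Corrected H = 3.201923 / 0.982517 = 3.258897.
Step 5: Under H0, H ~ chi^2(2); p-value = 0.196038.
Step 6: alpha = 0.1. fail to reject H0.

H = 3.2589, df = 2, p = 0.196038, fail to reject H0.


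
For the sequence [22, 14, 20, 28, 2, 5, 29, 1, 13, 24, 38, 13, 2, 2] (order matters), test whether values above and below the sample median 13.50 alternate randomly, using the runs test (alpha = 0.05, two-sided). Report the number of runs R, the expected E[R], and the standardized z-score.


Step 1: Compute median = 13.50; label A = above, B = below.
Labels in order: AAAABBABBAABBB  (n_A = 7, n_B = 7)
Step 2: Count runs R = 6.
Step 3: Under H0 (random ordering), E[R] = 2*n_A*n_B/(n_A+n_B) + 1 = 2*7*7/14 + 1 = 8.0000.
        Var[R] = 2*n_A*n_B*(2*n_A*n_B - n_A - n_B) / ((n_A+n_B)^2 * (n_A+n_B-1)) = 8232/2548 = 3.2308.
        SD[R] = 1.7974.
Step 4: Continuity-corrected z = (R + 0.5 - E[R]) / SD[R] = (6 + 0.5 - 8.0000) / 1.7974 = -0.8345.
Step 5: Two-sided p-value via normal approximation = 2*(1 - Phi(|z|)) = 0.403986.
Step 6: alpha = 0.05. fail to reject H0.

R = 6, z = -0.8345, p = 0.403986, fail to reject H0.


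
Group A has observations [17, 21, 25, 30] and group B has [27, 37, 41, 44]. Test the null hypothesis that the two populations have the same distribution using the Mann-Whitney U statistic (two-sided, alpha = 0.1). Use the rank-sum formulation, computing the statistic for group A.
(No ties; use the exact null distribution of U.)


Step 1: Combine and sort all 8 observations; assign midranks.
sorted (value, group): (17,X), (21,X), (25,X), (27,Y), (30,X), (37,Y), (41,Y), (44,Y)
ranks: 17->1, 21->2, 25->3, 27->4, 30->5, 37->6, 41->7, 44->8
Step 2: Rank sum for X: R1 = 1 + 2 + 3 + 5 = 11.
Step 3: U_X = R1 - n1(n1+1)/2 = 11 - 4*5/2 = 11 - 10 = 1.
       U_Y = n1*n2 - U_X = 16 - 1 = 15.
Step 4: No ties, so the exact null distribution of U (based on enumerating the C(8,4) = 70 equally likely rank assignments) gives the two-sided p-value.
Step 5: p-value = 0.057143; compare to alpha = 0.1. reject H0.

U_X = 1, p = 0.057143, reject H0 at alpha = 0.1.


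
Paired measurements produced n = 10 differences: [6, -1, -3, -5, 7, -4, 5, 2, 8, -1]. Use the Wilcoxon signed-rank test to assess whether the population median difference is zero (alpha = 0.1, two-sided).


Step 1: Drop any zero differences (none here) and take |d_i|.
|d| = [6, 1, 3, 5, 7, 4, 5, 2, 8, 1]
Step 2: Midrank |d_i| (ties get averaged ranks).
ranks: |6|->8, |1|->1.5, |3|->4, |5|->6.5, |7|->9, |4|->5, |5|->6.5, |2|->3, |8|->10, |1|->1.5
Step 3: Attach original signs; sum ranks with positive sign and with negative sign.
W+ = 8 + 9 + 6.5 + 3 + 10 = 36.5
W- = 1.5 + 4 + 6.5 + 5 + 1.5 = 18.5
(Check: W+ + W- = 55 should equal n(n+1)/2 = 55.)
Step 4: Test statistic W = min(W+, W-) = 18.5.
Step 5: Ties in |d|, so use the tie-corrected normal approximation.
        E[W] = n(n+1)/4 = 10*11/4 = 27.5.
        Tie groups: |d|=1 (t=2), |d|=5 (t=2); sum(t^3 - t) = 12.
        Var[W] = n(n+1)(2n+1)/24 - sum(t^3-t)/48 = 2310/24 - 12/48 = 96.
        z = (W - E[W]) / sqrt(Var[W]) = (18.5 - 27.5) / 9.7980 = -0.9186.
        Two-sided p = 2*Phi(z) = 0.358326.
Step 6: alpha = 0.1. fail to reject H0.

W+ = 36.5, W- = 18.5, W = min = 18.5, p = 0.358326, fail to reject H0.


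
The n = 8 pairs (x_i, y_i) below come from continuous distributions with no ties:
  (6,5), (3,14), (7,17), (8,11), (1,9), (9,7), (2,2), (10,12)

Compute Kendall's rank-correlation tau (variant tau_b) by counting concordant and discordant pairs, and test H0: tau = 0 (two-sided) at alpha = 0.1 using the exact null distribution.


Step 1: Enumerate the 28 unordered pairs (i,j) with i<j and classify each by sign(x_j-x_i) * sign(y_j-y_i).
  (1,2):dx=-3,dy=+9->D; (1,3):dx=+1,dy=+12->C; (1,4):dx=+2,dy=+6->C; (1,5):dx=-5,dy=+4->D
  (1,6):dx=+3,dy=+2->C; (1,7):dx=-4,dy=-3->C; (1,8):dx=+4,dy=+7->C; (2,3):dx=+4,dy=+3->C
  (2,4):dx=+5,dy=-3->D; (2,5):dx=-2,dy=-5->C; (2,6):dx=+6,dy=-7->D; (2,7):dx=-1,dy=-12->C
  (2,8):dx=+7,dy=-2->D; (3,4):dx=+1,dy=-6->D; (3,5):dx=-6,dy=-8->C; (3,6):dx=+2,dy=-10->D
  (3,7):dx=-5,dy=-15->C; (3,8):dx=+3,dy=-5->D; (4,5):dx=-7,dy=-2->C; (4,6):dx=+1,dy=-4->D
  (4,7):dx=-6,dy=-9->C; (4,8):dx=+2,dy=+1->C; (5,6):dx=+8,dy=-2->D; (5,7):dx=+1,dy=-7->D
  (5,8):dx=+9,dy=+3->C; (6,7):dx=-7,dy=-5->C; (6,8):dx=+1,dy=+5->C; (7,8):dx=+8,dy=+10->C
Step 2: C = 17, D = 11, total pairs = 28.
Step 3: tau = (C - D)/(n(n-1)/2) = (17 - 11)/28 = 0.214286.
Step 4: Exact two-sided p-value (enumerate n! = 40320 permutations of y under H0): p = 0.548413.
Step 5: alpha = 0.1. fail to reject H0.

tau_b = 0.2143 (C=17, D=11), p = 0.548413, fail to reject H0.
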